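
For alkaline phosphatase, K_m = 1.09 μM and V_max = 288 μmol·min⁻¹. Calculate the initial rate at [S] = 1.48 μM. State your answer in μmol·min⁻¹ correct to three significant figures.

166 μmol·min⁻¹

[S]/(Km+[S]) = 1.48/2.570 = 0.5759, the fractional saturation.
v = 0.5759 × Vmax = 0.5759 × 288 = 166 μmol·min⁻¹.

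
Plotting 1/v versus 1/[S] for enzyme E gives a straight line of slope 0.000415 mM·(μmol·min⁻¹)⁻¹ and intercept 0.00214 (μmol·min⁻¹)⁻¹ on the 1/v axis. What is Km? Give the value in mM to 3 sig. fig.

0.194 mM

y-intercept = 1/Vmax ⇒ Vmax = 467 μmol·min⁻¹; slope = Km/Vmax ⇒ Km = slope × Vmax.
Km = 0.000415 × 467 = 0.194 mM.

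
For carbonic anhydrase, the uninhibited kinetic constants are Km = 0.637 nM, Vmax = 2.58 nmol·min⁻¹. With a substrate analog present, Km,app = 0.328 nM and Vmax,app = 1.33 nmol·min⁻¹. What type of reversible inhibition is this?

Both Km and Vmax decrease by the same factor (~1.94-fold) — characteristic of uncompetitive inhibition.

uncompetitive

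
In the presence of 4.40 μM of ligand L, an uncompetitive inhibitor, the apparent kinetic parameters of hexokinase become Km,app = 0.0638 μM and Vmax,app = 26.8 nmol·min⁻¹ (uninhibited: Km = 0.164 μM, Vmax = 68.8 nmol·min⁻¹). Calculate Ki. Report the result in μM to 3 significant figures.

2.81 μM

Uncompetitive: Vmax,app = Vmax/α (and Km,app = Km/α) with α = 1 + [I]/Ki.
α = Vmax/Vmax,app = 68.8/26.8 = 2.567.
Ki = [I]/(α − 1) = 4.40/1.567 = 2.81 μM.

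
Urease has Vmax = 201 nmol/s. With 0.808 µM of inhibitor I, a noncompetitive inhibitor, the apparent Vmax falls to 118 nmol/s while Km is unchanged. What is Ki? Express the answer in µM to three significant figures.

1.15 µM

Noncompetitive: Vmax,app = Vmax/α with α = 1 + [I]/Ki.
α = Vmax/Vmax,app = 201/118 = 1.703.
Since α = 1 + [I]/Ki, [I]/Ki = 1.703 − 1 = 0.7034 and Ki = 0.808/0.7034 = 1.15 µM.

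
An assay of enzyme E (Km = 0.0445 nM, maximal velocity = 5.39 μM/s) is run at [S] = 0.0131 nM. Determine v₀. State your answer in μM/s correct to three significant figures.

v = Vmax·[S]/(Km + [S]) = 5.39 × 0.0131 / (0.0445 + 0.0131)
  = 0.07061 / 0.05760 = 1.23 μM/s.

1.23 μM/s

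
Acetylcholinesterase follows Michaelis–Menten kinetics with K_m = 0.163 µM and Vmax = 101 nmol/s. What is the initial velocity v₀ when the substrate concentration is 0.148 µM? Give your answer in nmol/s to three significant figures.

[S]/(Km+[S]) = 0.148/0.3110 = 0.4759, the fractional saturation.
v = 0.4759 × Vmax = 0.4759 × 101 = 48.1 nmol/s.

48.1 nmol/s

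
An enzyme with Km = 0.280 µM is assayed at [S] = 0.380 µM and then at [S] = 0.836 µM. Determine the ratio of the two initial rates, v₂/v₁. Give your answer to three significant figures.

1.30

The fractional saturations are [S]/(Km+[S]) = 0.380/0.6600 = 0.5758 and 0.836/1.116 = 0.7491.
v₂/v₁ is just their ratio: 0.7491/0.5758 = 1.30.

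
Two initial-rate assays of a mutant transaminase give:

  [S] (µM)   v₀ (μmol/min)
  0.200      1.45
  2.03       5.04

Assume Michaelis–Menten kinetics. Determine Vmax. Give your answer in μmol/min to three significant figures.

6.91 μmol/min

From v = Vmax[S]/(Km+[S]), each point gives Vmax = v(Km+[S])/[S].
Equating: 1.45(Km+0.200)/0.200 = 5.04(Km+2.03)/2.03.
7.250·Km + 1.45 = 2.483·Km + 5.04, so (7.250 − 2.483)·Km = 5.04 − 1.45.
Km = 3.590/4.767 = 0.753 µM; then Vmax = 1.45(0.753+0.200)/0.200 = 6.91 μmol/min.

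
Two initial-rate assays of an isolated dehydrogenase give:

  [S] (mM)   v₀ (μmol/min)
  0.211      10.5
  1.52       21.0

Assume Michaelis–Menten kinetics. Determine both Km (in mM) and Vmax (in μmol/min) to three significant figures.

Km = 0.292 mM; Vmax = 25.0 μmol/min

In reciprocal form, 1/v = (Km/Vmax)·(1/[S]) + 1/Vmax. The two points give (1/[S], 1/v) = (4.739, 0.09524) and (0.6579, 0.04762).
Slope = (0.09524 − 0.04762)/(4.739 − 0.6579) = 0.01167; intercept = 0.09524 − 0.01167×4.739 = 0.03994.
Vmax = 1/intercept = 25.0 μmol/min; Km = slope × Vmax = 0.01167 × 25.0 = 0.292 mM.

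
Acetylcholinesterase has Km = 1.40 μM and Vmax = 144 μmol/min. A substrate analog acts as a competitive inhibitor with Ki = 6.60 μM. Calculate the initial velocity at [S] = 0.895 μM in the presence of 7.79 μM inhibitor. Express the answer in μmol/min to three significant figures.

With α = 1 + [I]/Ki = 1 + 7.79/6.60 = 2.180, the competitive rate law is v = Vmax[S] / (αKm + [S]).
v = 144×0.895 / (2.180×1.40 + 0.895) = 128.9/3.947 = 32.6 μmol/min.

32.6 μmol/min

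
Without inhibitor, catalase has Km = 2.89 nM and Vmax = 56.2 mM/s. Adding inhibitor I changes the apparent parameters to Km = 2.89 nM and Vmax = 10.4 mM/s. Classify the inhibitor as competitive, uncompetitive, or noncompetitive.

noncompetitive

Vmax decreases (56.2 → 10.4 mM/s) while Km is unchanged — pure noncompetitive inhibition.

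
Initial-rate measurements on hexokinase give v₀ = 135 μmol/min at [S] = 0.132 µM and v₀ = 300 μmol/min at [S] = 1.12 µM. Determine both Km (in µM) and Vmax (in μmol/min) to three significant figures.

Km = 0.219 µM; Vmax = 359 μmol/min

In reciprocal form, 1/v = (Km/Vmax)·(1/[S]) + 1/Vmax. The two points give (1/[S], 1/v) = (7.576, 0.007407) and (0.8929, 0.003333).
Slope = (0.007407 − 0.003333)/(7.576 − 0.8929) = 0.0006096; intercept = 0.007407 − 0.0006096×7.576 = 0.002789.
Vmax = 1/intercept = 359 μmol/min; Km = slope × Vmax = 0.0006096 × 359 = 0.219 µM.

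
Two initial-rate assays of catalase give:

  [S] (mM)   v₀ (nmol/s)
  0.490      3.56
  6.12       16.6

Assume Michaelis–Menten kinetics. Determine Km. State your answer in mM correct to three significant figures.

2.86 mM

In reciprocal form, 1/v = (Km/Vmax)·(1/[S]) + 1/Vmax. The two points give (1/[S], 1/v) = (2.041, 0.2809) and (0.1634, 0.06024).
Slope = (0.2809 − 0.06024)/(2.041 − 0.1634) = 0.1175; intercept = 0.2809 − 0.1175×2.041 = 0.04104.
Vmax = 1/intercept = 24.4 nmol/s; Km = slope × Vmax = 0.1175 × 24.4 = 2.86 mM.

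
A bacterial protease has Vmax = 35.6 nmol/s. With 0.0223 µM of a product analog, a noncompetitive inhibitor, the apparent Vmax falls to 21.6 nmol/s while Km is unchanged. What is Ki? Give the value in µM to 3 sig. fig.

0.0344 µM

Noncompetitive: Vmax,app = Vmax/α with α = 1 + [I]/Ki.
α = Vmax/Vmax,app = 35.6/21.6 = 1.648.
Ki = [I]/(α − 1) = 0.0223/0.6481 = 0.0344 µM.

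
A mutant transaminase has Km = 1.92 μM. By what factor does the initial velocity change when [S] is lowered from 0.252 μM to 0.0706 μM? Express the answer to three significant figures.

The fractional saturations are [S]/(Km+[S]) = 0.252/2.172 = 0.1160 and 0.0706/1.991 = 0.03547.
v₂/v₁ is just their ratio: 0.03547/0.1160 = 0.306.

0.306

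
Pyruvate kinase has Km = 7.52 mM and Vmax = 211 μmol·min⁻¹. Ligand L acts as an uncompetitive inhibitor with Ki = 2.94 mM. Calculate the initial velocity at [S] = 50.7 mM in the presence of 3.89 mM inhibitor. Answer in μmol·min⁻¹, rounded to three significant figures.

85.4 μmol·min⁻¹

α = 1 + [I]/Ki = 1 + 3.89/2.94 = 2.323.
For an uncompetitive inhibitor, both parameters are divided by α, giving Vmax/α and Km/α: Km,app = 3.24 mM, Vmax,app = 90.8 μmol·min⁻¹.
v = Vmax,app·[S]/(Km,app + [S]) = 90.8 × 50.7/(3.24 + 50.7) = 85.4 μmol·min⁻¹.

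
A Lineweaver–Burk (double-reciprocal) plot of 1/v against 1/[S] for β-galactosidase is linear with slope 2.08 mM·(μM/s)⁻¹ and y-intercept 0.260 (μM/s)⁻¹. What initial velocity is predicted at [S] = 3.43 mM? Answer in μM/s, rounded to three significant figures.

1.15 μM/s

The y-intercept is 1/Vmax, so Vmax = 1/0.260 = 3.85 μM/s.
The slope is Km/Vmax, so Km = 2.08 × 3.85 = 8.00 mM.
Then v = 3.85 × 3.43/(8.00 + 3.43) = 1.15 μM/s.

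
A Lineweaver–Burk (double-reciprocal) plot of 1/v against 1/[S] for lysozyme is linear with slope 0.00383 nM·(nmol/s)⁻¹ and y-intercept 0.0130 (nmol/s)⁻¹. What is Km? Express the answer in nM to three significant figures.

0.295 nM

y-intercept = 1/Vmax ⇒ Vmax = 76.9 nmol/s; slope = Km/Vmax ⇒ Km = slope × Vmax.
Km = 0.00383 × 76.9 = 0.295 nM.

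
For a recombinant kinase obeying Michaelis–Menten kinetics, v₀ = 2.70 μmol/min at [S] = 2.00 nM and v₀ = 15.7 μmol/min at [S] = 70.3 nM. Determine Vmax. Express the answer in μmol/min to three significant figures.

In reciprocal form, 1/v = (Km/Vmax)·(1/[S]) + 1/Vmax. The two points give (1/[S], 1/v) = (0.5000, 0.3704) and (0.01422, 0.06369).
Slope = (0.3704 − 0.06369)/(0.5000 − 0.01422) = 0.6313; intercept = 0.3704 − 0.6313×0.5000 = 0.05471.
Vmax = 1/intercept = 18.3 μmol/min; Km = slope × Vmax = 0.6313 × 18.3 = 11.5 nM.

18.3 μmol/min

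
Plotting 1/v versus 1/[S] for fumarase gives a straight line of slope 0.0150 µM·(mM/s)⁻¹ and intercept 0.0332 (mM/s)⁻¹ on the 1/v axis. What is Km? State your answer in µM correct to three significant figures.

0.452 µM

y-intercept = 1/Vmax ⇒ Vmax = 30.1 mM/s; slope = Km/Vmax ⇒ Km = slope × Vmax.
Km = 0.0150 × 30.1 = 0.452 µM.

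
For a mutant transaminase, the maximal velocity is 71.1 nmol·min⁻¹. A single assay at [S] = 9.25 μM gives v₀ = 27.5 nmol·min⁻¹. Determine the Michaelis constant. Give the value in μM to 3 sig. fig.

From v = Vmax[S]/(Km+[S]), Km = [S](Vmax − v)/v.
Km = 9.25 × (71.1 − 27.5) / 27.5 = 403.3/27.5 = 14.7 μM.

14.7 μM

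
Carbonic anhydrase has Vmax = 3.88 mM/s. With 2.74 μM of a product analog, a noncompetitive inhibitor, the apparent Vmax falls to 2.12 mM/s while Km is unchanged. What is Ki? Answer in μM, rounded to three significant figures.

3.30 μM

Noncompetitive: Vmax,app = Vmax/α with α = 1 + [I]/Ki.
α = Vmax/Vmax,app = 3.88/2.12 = 1.830.
Ki = [I]/(α − 1) = 2.74/0.8302 = 3.30 μM.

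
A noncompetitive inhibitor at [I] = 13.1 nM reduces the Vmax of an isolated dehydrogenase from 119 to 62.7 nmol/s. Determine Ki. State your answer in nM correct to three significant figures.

Noncompetitive: Vmax,app = Vmax/α with α = 1 + [I]/Ki.
α = Vmax/Vmax,app = 119/62.7 = 1.898.
Ki = [I]/(α − 1) = 13.1/0.8979 = 14.6 nM.

14.6 nM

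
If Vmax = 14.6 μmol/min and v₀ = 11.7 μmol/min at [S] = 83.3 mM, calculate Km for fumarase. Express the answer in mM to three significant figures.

From v = Vmax[S]/(Km+[S]), Km = [S](Vmax − v)/v.
Km = 83.3 × (14.6 − 11.7) / 11.7 = 241.6/11.7 = 20.6 mM.

20.6 mM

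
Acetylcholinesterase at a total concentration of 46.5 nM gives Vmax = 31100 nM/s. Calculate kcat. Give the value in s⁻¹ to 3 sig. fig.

kcat = Vmax/[E]total = 31100 nM/s / 46.5 nM = 669 s⁻¹.

669 s⁻¹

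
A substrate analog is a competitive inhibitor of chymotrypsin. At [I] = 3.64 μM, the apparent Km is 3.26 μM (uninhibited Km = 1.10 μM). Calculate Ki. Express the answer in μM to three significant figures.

1.85 μM

Competitive: Km,app = α·Km with α = 1 + [I]/Ki.
α = Km,app/Km = 3.26/1.10 = 2.964.
Ki = [I]/(α − 1) = 3.64/1.964 = 1.85 μM.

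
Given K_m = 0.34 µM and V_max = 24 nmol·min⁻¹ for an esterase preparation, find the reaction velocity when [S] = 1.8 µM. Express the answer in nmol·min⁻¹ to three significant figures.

[S]/(Km+[S]) = 1.8/2.140 = 0.8411, the fractional saturation.
v = 0.8411 × Vmax = 0.8411 × 24 = 20.2 nmol·min⁻¹.

20.2 nmol·min⁻¹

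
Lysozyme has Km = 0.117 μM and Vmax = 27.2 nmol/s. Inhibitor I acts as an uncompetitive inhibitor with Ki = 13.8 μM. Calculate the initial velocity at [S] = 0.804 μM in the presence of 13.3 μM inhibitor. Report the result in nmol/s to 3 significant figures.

α = 1 + [I]/Ki = 1 + 13.3/13.8 = 1.964.
For an uncompetitive inhibitor, both parameters are divided by α, giving Vmax/α and Km/α: Km,app = 0.0596 μM, Vmax,app = 13.9 nmol/s.
v = Vmax,app·[S]/(Km,app + [S]) = 13.9 × 0.804/(0.0596 + 0.804) = 12.9 nmol/s.

12.9 nmol/s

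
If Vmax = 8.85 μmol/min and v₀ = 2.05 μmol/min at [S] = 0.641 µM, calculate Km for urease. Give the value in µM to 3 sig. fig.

v/Vmax = 2.05/8.85 = 0.2316 = [S]/(Km+[S]).
So Km + [S] = [S]/0.2316 = 2.767 µM, giving Km = 2.767 − 0.641 = 2.13 µM.

2.13 µM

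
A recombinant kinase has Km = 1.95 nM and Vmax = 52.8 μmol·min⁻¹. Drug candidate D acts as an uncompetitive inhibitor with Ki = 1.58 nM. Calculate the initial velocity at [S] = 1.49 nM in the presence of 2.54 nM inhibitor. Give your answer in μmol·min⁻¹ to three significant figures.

13.5 μmol·min⁻¹

α = 1 + [I]/Ki = 1 + 2.54/1.58 = 2.608.
For an uncompetitive inhibitor, both parameters are divided by α, giving Vmax/α and Km/α: Km,app = 0.748 nM, Vmax,app = 20.2 μmol·min⁻¹.
v = Vmax,app·[S]/(Km,app + [S]) = 20.2 × 1.49/(0.748 + 1.49) = 13.5 μmol·min⁻¹.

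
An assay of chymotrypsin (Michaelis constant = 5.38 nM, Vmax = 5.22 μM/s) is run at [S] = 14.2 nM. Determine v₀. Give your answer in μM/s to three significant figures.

v = Vmax·[S]/(Km + [S]) = 5.22 × 14.2 / (5.38 + 14.2)
  = 74.12 / 19.58 = 3.79 μM/s.

3.79 μM/s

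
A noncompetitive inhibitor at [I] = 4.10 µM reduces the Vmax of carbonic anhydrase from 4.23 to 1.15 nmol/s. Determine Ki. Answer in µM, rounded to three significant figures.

1.53 µM

Noncompetitive: Vmax,app = Vmax/α with α = 1 + [I]/Ki.
α = Vmax/Vmax,app = 4.23/1.15 = 3.678.
Since α = 1 + [I]/Ki, [I]/Ki = 3.678 − 1 = 2.678 and Ki = 4.10/2.678 = 1.53 µM.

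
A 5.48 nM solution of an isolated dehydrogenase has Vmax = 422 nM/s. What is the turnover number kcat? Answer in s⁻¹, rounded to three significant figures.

kcat = Vmax/[E]total = 422 nM/s / 5.48 nM = 77.0 s⁻¹.

77.0 s⁻¹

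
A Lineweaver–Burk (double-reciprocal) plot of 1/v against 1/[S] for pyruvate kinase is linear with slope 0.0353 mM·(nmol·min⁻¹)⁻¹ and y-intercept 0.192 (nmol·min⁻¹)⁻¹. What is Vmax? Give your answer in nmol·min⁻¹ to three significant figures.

5.21 nmol·min⁻¹

The y-intercept of a Lineweaver–Burk plot equals 1/Vmax, so Vmax = 1/0.192 = 5.21 nmol·min⁻¹.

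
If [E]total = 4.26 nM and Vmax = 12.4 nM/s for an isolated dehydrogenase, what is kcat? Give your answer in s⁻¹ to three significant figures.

kcat = Vmax/[E]total = 12.4 nM/s / 4.26 nM = 2.91 s⁻¹.

2.91 s⁻¹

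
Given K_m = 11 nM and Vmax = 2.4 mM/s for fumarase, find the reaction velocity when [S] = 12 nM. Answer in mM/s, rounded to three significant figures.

1.25 mM/s

[S]/(Km+[S]) = 12/23.00 = 0.5217, the fractional saturation.
v = 0.5217 × Vmax = 0.5217 × 2.4 = 1.25 mM/s.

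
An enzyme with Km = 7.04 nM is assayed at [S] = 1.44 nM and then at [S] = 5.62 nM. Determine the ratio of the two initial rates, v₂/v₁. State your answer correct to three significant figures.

Since Vmax cancels, v₂/v₁ = [S]₂(Km+[S]₁) / [S]₁(Km+[S]₂).
= 5.62×(7.04+1.44) / (1.44×(7.04+5.62)) = 47.66/18.23 = 2.61.

2.61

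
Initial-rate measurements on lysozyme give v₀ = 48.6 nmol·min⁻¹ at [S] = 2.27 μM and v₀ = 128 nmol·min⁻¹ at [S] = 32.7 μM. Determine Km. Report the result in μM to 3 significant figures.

From v = Vmax[S]/(Km+[S]), each point gives Vmax = v(Km+[S])/[S].
Equating: 48.6(Km+2.27)/2.27 = 128(Km+32.7)/32.7.
21.41·Km + 48.6 = 3.914·Km + 128, so (21.41 − 3.914)·Km = 128 − 48.6.
Km = 79.40/17.50 = 4.54 μM; then Vmax = 48.6(4.54+2.27)/2.27 = 146 nmol·min⁻¹.

4.54 μM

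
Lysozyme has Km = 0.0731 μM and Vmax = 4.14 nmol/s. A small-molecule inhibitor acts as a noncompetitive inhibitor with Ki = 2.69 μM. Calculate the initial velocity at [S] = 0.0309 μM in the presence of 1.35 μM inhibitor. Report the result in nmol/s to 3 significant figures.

α = 1 + [I]/Ki = 1 + 1.35/2.69 = 1.502.
For a noncompetitive inhibitor, Vmax is reduced to Vmax/α while Km is unchanged: Km,app = 0.0731 μM, Vmax,app = 2.76 nmol/s.
v = Vmax,app·[S]/(Km,app + [S]) = 2.76 × 0.0309/(0.0731 + 0.0309) = 0.819 nmol/s.

0.819 nmol/s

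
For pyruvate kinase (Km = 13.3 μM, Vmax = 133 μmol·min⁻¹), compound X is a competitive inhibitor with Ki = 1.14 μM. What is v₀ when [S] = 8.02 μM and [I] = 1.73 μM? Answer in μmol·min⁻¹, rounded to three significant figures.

25.7 μmol·min⁻¹

α = 1 + [I]/Ki = 1 + 1.73/1.14 = 2.518.
For a competitive inhibitor, Vmax is unchanged and the apparent Km becomes α·Km: Km,app = 33.5 μM, Vmax,app = 133 μmol·min⁻¹.
v = Vmax,app·[S]/(Km,app + [S]) = 133 × 8.02/(33.5 + 8.02) = 25.7 μmol·min⁻¹.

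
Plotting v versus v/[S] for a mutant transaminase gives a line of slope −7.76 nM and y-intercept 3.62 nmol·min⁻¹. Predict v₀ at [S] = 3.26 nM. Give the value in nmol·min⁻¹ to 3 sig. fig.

In the Eadie–Hofstee form v = Vmax − Km·(v/[S]), the slope is −Km and the intercept is Vmax, so Km = 7.76 nM and Vmax = 3.62 nmol·min⁻¹.
v = 3.62 × 3.26/(7.76 + 3.26) = 1.07 nmol·min⁻¹.

1.07 nmol·min⁻¹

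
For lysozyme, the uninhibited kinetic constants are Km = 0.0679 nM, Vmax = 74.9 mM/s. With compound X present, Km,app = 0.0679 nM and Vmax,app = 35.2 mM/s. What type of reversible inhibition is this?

noncompetitive

Vmax decreases (74.9 → 35.2 mM/s) while Km is unchanged — pure noncompetitive inhibition.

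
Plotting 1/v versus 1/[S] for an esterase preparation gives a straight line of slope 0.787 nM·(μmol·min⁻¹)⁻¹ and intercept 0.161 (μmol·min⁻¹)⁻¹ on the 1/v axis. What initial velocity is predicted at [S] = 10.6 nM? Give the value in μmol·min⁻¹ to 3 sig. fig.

The y-intercept is 1/Vmax, so Vmax = 1/0.161 = 6.21 μmol·min⁻¹.
The slope is Km/Vmax, so Km = 0.787 × 6.21 = 4.89 nM.
Then v = 6.21 × 10.6/(4.89 + 10.6) = 4.25 μmol·min⁻¹.

4.25 μmol·min⁻¹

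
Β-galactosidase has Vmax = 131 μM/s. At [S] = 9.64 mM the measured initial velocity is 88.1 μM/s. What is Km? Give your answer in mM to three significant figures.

4.69 mM

v/Vmax = 88.1/131 = 0.6725 = [S]/(Km+[S]).
So Km + [S] = [S]/0.6725 = 14.33 mM, giving Km = 14.33 − 9.64 = 4.69 mM.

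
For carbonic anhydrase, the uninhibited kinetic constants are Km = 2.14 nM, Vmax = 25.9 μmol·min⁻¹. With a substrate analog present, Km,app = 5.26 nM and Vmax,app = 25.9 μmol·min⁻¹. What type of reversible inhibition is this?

Km increases (2.14 → 5.26 nM) while Vmax is unchanged — the hallmark of competitive inhibition.

competitive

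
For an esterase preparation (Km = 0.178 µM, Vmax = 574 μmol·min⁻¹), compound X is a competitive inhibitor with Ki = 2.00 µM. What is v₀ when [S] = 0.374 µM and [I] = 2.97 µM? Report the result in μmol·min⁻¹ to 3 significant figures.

263 μmol·min⁻¹

With α = 1 + [I]/Ki = 1 + 2.97/2.00 = 2.485, the competitive rate law is v = Vmax[S] / (αKm + [S]).
v = 574×0.374 / (2.485×0.178 + 0.374) = 214.7/0.8163 = 263 μmol·min⁻¹.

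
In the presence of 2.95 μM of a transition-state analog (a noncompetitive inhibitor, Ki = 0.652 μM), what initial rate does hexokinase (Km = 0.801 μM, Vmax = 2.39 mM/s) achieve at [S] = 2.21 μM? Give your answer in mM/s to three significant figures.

0.318 mM/s

α = 1 + [I]/Ki = 1 + 2.95/0.652 = 5.525.
For a noncompetitive inhibitor, Vmax is reduced to Vmax/α while Km is unchanged: Km,app = 0.801 μM, Vmax,app = 0.433 mM/s.
v = Vmax,app·[S]/(Km,app + [S]) = 0.433 × 2.21/(0.801 + 2.21) = 0.318 mM/s.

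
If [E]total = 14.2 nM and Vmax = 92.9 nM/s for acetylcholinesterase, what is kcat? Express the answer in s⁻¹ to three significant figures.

6.54 s⁻¹

kcat = Vmax/[E]total = 92.9 nM/s / 14.2 nM = 6.54 s⁻¹.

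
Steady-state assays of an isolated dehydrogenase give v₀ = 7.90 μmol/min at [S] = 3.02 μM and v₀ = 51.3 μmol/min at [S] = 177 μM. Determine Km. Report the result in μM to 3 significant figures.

18.7 μM

In reciprocal form, 1/v = (Km/Vmax)·(1/[S]) + 1/Vmax. The two points give (1/[S], 1/v) = (0.3311, 0.1266) and (0.005650, 0.01949).
Slope = (0.1266 − 0.01949)/(0.3311 − 0.005650) = 0.3290; intercept = 0.1266 − 0.3290×0.3311 = 0.01763.
Vmax = 1/intercept = 56.7 μmol/min; Km = slope × Vmax = 0.3290 × 56.7 = 18.7 μM.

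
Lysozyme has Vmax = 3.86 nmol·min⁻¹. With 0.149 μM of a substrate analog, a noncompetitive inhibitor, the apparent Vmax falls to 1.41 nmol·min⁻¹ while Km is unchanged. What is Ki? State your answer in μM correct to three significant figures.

Noncompetitive: Vmax,app = Vmax/α with α = 1 + [I]/Ki.
α = Vmax/Vmax,app = 3.86/1.41 = 2.738.
Ki = [I]/(α − 1) = 0.149/1.738 = 0.0858 μM.

0.0858 μM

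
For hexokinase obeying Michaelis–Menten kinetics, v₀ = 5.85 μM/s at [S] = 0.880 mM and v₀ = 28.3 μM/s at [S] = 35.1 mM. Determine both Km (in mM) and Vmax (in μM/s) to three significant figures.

In reciprocal form, 1/v = (Km/Vmax)·(1/[S]) + 1/Vmax. The two points give (1/[S], 1/v) = (1.136, 0.1709) and (0.02849, 0.03534).
Slope = (0.1709 − 0.03534)/(1.136 − 0.02849) = 0.1224; intercept = 0.1709 − 0.1224×1.136 = 0.03185.
Vmax = 1/intercept = 31.4 μM/s; Km = slope × Vmax = 0.1224 × 31.4 = 3.84 mM.

Km = 3.84 mM; Vmax = 31.4 μM/s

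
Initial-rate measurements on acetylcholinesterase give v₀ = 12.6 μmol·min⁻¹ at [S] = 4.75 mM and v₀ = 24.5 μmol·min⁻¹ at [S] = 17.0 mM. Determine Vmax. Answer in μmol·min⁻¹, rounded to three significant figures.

In reciprocal form, 1/v = (Km/Vmax)·(1/[S]) + 1/Vmax. The two points give (1/[S], 1/v) = (0.2105, 0.07937) and (0.05882, 0.04082).
Slope = (0.07937 − 0.04082)/(0.2105 − 0.05882) = 0.2541; intercept = 0.07937 − 0.2541×0.2105 = 0.02587.
Vmax = 1/intercept = 38.7 μmol·min⁻¹; Km = slope × Vmax = 0.2541 × 38.7 = 9.82 mM.

38.7 μmol·min⁻¹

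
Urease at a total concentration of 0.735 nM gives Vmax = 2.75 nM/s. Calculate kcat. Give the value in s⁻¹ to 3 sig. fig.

3.74 s⁻¹

kcat = Vmax/[E]total = 2.75 nM/s / 0.735 nM = 3.74 s⁻¹.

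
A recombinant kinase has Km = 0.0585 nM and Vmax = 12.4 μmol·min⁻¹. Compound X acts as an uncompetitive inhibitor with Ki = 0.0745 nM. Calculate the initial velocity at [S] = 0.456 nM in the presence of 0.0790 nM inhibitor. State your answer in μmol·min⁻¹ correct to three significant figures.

5.67 μmol·min⁻¹

With α = 1 + [I]/Ki = 1 + 0.0790/0.0745 = 2.060, the uncompetitive rate law is v = (Vmax/α)·[S] / (Km/α + [S]).
v = (12.4/2.060)×0.456 / (0.0585/2.060 + 0.456) = 2.744/0.4844 = 5.67 μmol·min⁻¹.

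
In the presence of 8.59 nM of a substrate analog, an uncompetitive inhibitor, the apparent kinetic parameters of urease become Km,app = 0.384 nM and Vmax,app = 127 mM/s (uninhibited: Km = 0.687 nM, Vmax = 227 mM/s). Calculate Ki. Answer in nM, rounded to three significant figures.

10.9 nM

Uncompetitive: Vmax,app = Vmax/α (and Km,app = Km/α) with α = 1 + [I]/Ki.
α = Vmax/Vmax,app = 227/127 = 1.787.
Ki = [I]/(α − 1) = 8.59/0.7874 = 10.9 nM.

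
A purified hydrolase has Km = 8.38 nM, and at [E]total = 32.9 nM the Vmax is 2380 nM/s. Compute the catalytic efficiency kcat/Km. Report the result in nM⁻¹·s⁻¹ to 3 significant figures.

kcat = Vmax/[E]total = 2380/32.9 = 72.3 s⁻¹.
kcat/Km = 72.3/8.38 = 8.63 nM⁻¹·s⁻¹.

8.63 nM⁻¹·s⁻¹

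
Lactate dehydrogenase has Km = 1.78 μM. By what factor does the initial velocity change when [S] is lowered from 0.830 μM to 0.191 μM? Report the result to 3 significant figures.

The fractional saturations are [S]/(Km+[S]) = 0.830/2.610 = 0.3180 and 0.191/1.971 = 0.09691.
v₂/v₁ is just their ratio: 0.09691/0.3180 = 0.305.

0.305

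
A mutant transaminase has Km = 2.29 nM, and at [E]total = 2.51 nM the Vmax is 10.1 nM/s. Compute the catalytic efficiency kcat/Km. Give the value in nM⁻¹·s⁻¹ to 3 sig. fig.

kcat = Vmax/[E]total = 10.1/2.51 = 4.02 s⁻¹.
kcat/Km = 4.02/2.29 = 1.76 nM⁻¹·s⁻¹.

1.76 nM⁻¹·s⁻¹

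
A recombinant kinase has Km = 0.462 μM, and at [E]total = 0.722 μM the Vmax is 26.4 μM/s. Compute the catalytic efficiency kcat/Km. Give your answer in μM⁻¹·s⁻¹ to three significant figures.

kcat = Vmax/[E]total = 26.4/0.722 = 36.6 s⁻¹.
kcat/Km = 36.6/0.462 = 79.1 μM⁻¹·s⁻¹.

79.1 μM⁻¹·s⁻¹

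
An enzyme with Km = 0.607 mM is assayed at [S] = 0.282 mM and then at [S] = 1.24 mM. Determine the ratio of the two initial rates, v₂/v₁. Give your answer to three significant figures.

Since Vmax cancels, v₂/v₁ = [S]₂(Km+[S]₁) / [S]₁(Km+[S]₂).
= 1.24×(0.607+0.282) / (0.282×(0.607+1.24)) = 1.102/0.5209 = 2.12.

2.12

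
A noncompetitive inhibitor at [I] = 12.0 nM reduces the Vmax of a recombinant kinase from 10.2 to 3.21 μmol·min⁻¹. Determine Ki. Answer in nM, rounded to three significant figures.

5.51 nM

Noncompetitive: Vmax,app = Vmax/α with α = 1 + [I]/Ki.
α = Vmax/Vmax,app = 10.2/3.21 = 3.178.
Ki = [I]/(α − 1) = 12.0/2.178 = 5.51 nM.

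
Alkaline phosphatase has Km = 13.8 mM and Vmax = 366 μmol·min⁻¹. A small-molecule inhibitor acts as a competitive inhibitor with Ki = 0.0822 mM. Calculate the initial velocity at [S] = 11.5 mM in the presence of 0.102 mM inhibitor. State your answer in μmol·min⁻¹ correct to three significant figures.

99.2 μmol·min⁻¹

With α = 1 + [I]/Ki = 1 + 0.102/0.0822 = 2.241, the competitive rate law is v = Vmax[S] / (αKm + [S]).
v = 366×11.5 / (2.241×13.8 + 11.5) = 4209/42.42 = 99.2 μmol·min⁻¹.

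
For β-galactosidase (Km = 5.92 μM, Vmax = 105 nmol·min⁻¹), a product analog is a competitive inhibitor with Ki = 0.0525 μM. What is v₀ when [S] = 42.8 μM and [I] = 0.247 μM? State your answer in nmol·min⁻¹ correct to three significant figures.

α = 1 + [I]/Ki = 1 + 0.247/0.0525 = 5.705.
For a competitive inhibitor, Vmax is unchanged and the apparent Km becomes α·Km: Km,app = 33.8 μM, Vmax,app = 105 nmol·min⁻¹.
v = Vmax,app·[S]/(Km,app + [S]) = 105 × 42.8/(33.8 + 42.8) = 58.7 nmol·min⁻¹.

58.7 nmol·min⁻¹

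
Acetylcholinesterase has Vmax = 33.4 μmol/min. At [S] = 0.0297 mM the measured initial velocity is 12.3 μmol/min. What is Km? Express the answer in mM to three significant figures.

v/Vmax = 12.3/33.4 = 0.3683 = [S]/(Km+[S]).
So Km + [S] = [S]/0.3683 = 0.08065 mM, giving Km = 0.08065 − 0.0297 = 0.0509 mM.

0.0509 mM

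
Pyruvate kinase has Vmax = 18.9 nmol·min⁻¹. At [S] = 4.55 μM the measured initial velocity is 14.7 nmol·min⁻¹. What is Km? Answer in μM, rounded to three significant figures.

1.30 μM

From v = Vmax[S]/(Km+[S]), Km = [S](Vmax − v)/v.
Km = 4.55 × (18.9 − 14.7) / 14.7 = 19.11/14.7 = 1.30 μM.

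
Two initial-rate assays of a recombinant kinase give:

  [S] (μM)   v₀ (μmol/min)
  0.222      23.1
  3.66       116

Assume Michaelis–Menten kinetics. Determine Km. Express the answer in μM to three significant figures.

In reciprocal form, 1/v = (Km/Vmax)·(1/[S]) + 1/Vmax. The two points give (1/[S], 1/v) = (4.505, 0.04329) and (0.2732, 0.008621).
Slope = (0.04329 − 0.008621)/(4.505 − 0.2732) = 0.008194; intercept = 0.04329 − 0.008194×4.505 = 0.006382.
Vmax = 1/intercept = 157 μmol/min; Km = slope × Vmax = 0.008194 × 157 = 1.28 μM.

1.28 μM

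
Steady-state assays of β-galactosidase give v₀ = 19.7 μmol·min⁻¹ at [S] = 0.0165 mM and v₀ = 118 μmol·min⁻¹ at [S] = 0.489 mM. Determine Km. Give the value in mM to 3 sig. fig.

0.103 mM

From v = Vmax[S]/(Km+[S]), each point gives Vmax = v(Km+[S])/[S].
Equating: 19.7(Km+0.0165)/0.0165 = 118(Km+0.489)/0.489.
1194·Km + 19.7 = 241.3·Km + 118, so (1194 − 241.3)·Km = 118 − 19.7.
Km = 98.30/952.6 = 0.103 mM; then Vmax = 19.7(0.103+0.0165)/0.0165 = 143 μmol·min⁻¹.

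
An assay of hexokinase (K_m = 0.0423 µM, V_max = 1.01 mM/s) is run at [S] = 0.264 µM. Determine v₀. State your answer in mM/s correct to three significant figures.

[S]/(Km+[S]) = 0.264/0.3063 = 0.8619, the fractional saturation.
v = 0.8619 × Vmax = 0.8619 × 1.01 = 0.871 mM/s.

0.871 mM/s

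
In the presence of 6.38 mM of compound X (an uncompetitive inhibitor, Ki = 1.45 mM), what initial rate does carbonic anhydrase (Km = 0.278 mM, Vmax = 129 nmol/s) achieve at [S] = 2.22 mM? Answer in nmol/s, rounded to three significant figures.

With α = 1 + [I]/Ki = 1 + 6.38/1.45 = 5.400, the uncompetitive rate law is v = (Vmax/α)·[S] / (Km/α + [S]).
v = (129/5.400)×2.22 / (0.278/5.400 + 2.22) = 53.03/2.271 = 23.3 nmol/s.

23.3 nmol/s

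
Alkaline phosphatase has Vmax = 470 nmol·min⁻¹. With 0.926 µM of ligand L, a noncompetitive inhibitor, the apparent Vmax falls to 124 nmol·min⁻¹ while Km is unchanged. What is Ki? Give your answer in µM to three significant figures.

Noncompetitive: Vmax,app = Vmax/α with α = 1 + [I]/Ki.
α = Vmax/Vmax,app = 470/124 = 3.790.
Ki = [I]/(α − 1) = 0.926/2.790 = 0.332 µM.

0.332 µM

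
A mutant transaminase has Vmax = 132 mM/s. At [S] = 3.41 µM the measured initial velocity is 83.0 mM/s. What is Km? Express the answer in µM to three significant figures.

From v = Vmax[S]/(Km+[S]), Km = [S](Vmax − v)/v.
Km = 3.41 × (132 − 83.0) / 83.0 = 167.1/83.0 = 2.01 µM.

2.01 µM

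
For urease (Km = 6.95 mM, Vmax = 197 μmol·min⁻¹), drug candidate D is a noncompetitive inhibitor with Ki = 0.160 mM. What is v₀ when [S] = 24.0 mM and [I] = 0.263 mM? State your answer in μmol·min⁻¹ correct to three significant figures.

57.8 μmol·min⁻¹

With α = 1 + [I]/Ki = 1 + 0.263/0.160 = 2.644, the noncompetitive rate law is v = (Vmax/α)·[S] / (Km + [S]).
v = (197/2.644)×24.0 / (6.95 + 24.0) = 1788/30.95 = 57.8 μmol·min⁻¹.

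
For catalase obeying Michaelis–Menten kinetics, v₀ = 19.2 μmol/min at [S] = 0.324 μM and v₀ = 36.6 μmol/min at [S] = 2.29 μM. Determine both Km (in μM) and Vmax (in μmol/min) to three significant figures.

Km = 0.402 μM; Vmax = 43.0 μmol/min

In reciprocal form, 1/v = (Km/Vmax)·(1/[S]) + 1/Vmax. The two points give (1/[S], 1/v) = (3.086, 0.05208) and (0.4367, 0.02732).
Slope = (0.05208 − 0.02732)/(3.086 − 0.4367) = 0.009345; intercept = 0.05208 − 0.009345×3.086 = 0.02324.
Vmax = 1/intercept = 43.0 μmol/min; Km = slope × Vmax = 0.009345 × 43.0 = 0.402 μM.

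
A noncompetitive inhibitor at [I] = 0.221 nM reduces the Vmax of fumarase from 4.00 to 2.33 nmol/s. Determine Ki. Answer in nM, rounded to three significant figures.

Noncompetitive: Vmax,app = Vmax/α with α = 1 + [I]/Ki.
α = Vmax/Vmax,app = 4.00/2.33 = 1.717.
Ki = [I]/(α − 1) = 0.221/0.7167 = 0.308 nM.

0.308 nM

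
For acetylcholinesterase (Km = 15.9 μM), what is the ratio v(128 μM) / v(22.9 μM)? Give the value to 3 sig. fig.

Since Vmax cancels, v₂/v₁ = [S]₂(Km+[S]₁) / [S]₁(Km+[S]₂).
= 128×(15.9+22.9) / (22.9×(15.9+128)) = 4966/3295 = 1.51.

1.51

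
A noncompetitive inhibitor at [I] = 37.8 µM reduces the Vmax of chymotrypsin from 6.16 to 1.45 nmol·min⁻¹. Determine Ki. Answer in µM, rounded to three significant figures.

11.6 µM

Noncompetitive: Vmax,app = Vmax/α with α = 1 + [I]/Ki.
α = Vmax/Vmax,app = 6.16/1.45 = 4.248.
Ki = [I]/(α − 1) = 37.8/3.248 = 11.6 µM.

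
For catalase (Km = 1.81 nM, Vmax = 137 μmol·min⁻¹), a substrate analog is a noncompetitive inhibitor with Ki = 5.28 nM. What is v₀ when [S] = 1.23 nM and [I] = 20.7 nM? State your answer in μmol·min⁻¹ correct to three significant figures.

11.3 μmol·min⁻¹

α = 1 + [I]/Ki = 1 + 20.7/5.28 = 4.920.
For a noncompetitive inhibitor, Vmax is reduced to Vmax/α while Km is unchanged: Km,app = 1.81 nM, Vmax,app = 27.8 μmol·min⁻¹.
v = Vmax,app·[S]/(Km,app + [S]) = 27.8 × 1.23/(1.81 + 1.23) = 11.3 μmol·min⁻¹.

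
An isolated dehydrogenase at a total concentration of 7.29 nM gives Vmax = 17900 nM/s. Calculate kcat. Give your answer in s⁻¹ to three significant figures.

kcat = Vmax/[E]total = 17900 nM/s / 7.29 nM = 2460 s⁻¹.

2460 s⁻¹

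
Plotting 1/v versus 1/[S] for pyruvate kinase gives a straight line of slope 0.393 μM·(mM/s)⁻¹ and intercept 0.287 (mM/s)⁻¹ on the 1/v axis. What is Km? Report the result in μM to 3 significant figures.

1.37 μM

y-intercept = 1/Vmax ⇒ Vmax = 3.48 mM/s; slope = Km/Vmax ⇒ Km = slope × Vmax.
Km = 0.393 × 3.48 = 1.37 μM.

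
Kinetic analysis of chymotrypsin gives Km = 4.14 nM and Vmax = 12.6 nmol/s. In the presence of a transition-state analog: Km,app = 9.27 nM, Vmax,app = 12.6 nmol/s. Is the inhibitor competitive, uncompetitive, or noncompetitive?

competitive

Km increases (4.14 → 9.27 nM) while Vmax is unchanged — the hallmark of competitive inhibition.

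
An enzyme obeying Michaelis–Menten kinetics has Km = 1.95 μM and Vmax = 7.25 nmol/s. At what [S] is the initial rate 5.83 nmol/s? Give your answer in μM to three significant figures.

8.01 μM

Rearranging v = Vmax[S]/(Km+[S]) gives [S] = Km·v/(Vmax − v).
[S] = 1.95 × 5.83 / (7.25 − 5.83) = 11.37/1.420 = 8.01 μM.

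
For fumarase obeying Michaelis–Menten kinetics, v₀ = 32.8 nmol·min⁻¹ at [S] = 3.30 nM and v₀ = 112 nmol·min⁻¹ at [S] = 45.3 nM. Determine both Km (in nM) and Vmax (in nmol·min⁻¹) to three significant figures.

Km = 10.6 nM; Vmax = 138 nmol·min⁻¹

In reciprocal form, 1/v = (Km/Vmax)·(1/[S]) + 1/Vmax. The two points give (1/[S], 1/v) = (0.3030, 0.03049) and (0.02208, 0.008929).
Slope = (0.03049 − 0.008929)/(0.3030 − 0.02208) = 0.07674; intercept = 0.03049 − 0.07674×0.3030 = 0.007235.
Vmax = 1/intercept = 138 nmol·min⁻¹; Km = slope × Vmax = 0.07674 × 138 = 10.6 nM.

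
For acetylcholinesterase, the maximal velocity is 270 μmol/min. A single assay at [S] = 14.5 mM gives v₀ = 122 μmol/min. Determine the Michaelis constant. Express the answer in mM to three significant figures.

17.6 mM

From v = Vmax[S]/(Km+[S]), Km = [S](Vmax − v)/v.
Km = 14.5 × (270 − 122) / 122 = 2146/122 = 17.6 mM.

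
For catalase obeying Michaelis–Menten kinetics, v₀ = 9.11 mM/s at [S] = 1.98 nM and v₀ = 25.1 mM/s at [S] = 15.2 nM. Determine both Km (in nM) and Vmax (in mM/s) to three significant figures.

From v = Vmax[S]/(Km+[S]), each point gives Vmax = v(Km+[S])/[S].
Equating: 9.11(Km+1.98)/1.98 = 25.1(Km+15.2)/15.2.
4.601·Km + 9.11 = 1.651·Km + 25.1, so (4.601 − 1.651)·Km = 25.1 − 9.11.
Km = 15.99/2.950 = 5.42 nM; then Vmax = 9.11(5.42+1.98)/1.98 = 34.1 mM/s.

Km = 5.42 nM; Vmax = 34.1 mM/s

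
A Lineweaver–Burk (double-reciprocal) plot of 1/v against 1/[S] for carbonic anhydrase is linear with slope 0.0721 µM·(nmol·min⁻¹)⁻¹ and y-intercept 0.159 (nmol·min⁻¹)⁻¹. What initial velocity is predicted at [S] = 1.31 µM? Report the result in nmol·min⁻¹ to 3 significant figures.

4.67 nmol·min⁻¹

The y-intercept is 1/Vmax, so Vmax = 1/0.159 = 6.29 nmol·min⁻¹.
The slope is Km/Vmax, so Km = 0.0721 × 6.29 = 0.453 µM.
Then v = 6.29 × 1.31/(0.453 + 1.31) = 4.67 nmol·min⁻¹.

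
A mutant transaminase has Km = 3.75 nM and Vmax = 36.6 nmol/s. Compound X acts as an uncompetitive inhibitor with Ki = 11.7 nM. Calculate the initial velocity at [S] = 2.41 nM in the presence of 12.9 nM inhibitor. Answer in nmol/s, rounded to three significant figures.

With α = 1 + [I]/Ki = 1 + 12.9/11.7 = 2.103, the uncompetitive rate law is v = (Vmax/α)·[S] / (Km/α + [S]).
v = (36.6/2.103)×2.41 / (3.75/2.103 + 2.41) = 41.95/4.194 = 10.0 nmol/s.

10.0 nmol/s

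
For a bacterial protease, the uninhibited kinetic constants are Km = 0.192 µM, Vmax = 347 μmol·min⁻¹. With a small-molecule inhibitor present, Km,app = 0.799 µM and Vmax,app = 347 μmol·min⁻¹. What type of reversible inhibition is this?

Km increases (0.192 → 0.799 µM) while Vmax is unchanged — the hallmark of competitive inhibition.

competitive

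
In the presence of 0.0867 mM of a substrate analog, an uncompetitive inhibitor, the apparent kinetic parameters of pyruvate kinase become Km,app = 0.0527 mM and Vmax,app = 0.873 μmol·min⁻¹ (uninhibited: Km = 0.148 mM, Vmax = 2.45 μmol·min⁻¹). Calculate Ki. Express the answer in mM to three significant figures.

0.0480 mM

Uncompetitive: Vmax,app = Vmax/α (and Km,app = Km/α) with α = 1 + [I]/Ki.
α = Vmax/Vmax,app = 2.45/0.873 = 2.806.
Ki = [I]/(α − 1) = 0.0867/1.806 = 0.0480 mM.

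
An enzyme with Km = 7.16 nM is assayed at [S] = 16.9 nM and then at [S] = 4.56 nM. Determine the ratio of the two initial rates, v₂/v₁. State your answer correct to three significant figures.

0.554

The fractional saturations are [S]/(Km+[S]) = 16.9/24.06 = 0.7024 and 4.56/11.72 = 0.3891.
v₂/v₁ is just their ratio: 0.3891/0.7024 = 0.554.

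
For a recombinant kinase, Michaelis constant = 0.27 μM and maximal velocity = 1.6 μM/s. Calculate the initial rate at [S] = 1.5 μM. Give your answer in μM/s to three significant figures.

1.36 μM/s

[S]/(Km+[S]) = 1.5/1.770 = 0.8475, the fractional saturation.
v = 0.8475 × Vmax = 0.8475 × 1.6 = 1.36 μM/s.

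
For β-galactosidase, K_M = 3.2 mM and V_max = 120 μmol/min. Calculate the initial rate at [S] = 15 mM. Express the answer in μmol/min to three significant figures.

98.9 μmol/min

[S]/(Km+[S]) = 15/18.20 = 0.8242, the fractional saturation.
v = 0.8242 × Vmax = 0.8242 × 120 = 98.9 μmol/min.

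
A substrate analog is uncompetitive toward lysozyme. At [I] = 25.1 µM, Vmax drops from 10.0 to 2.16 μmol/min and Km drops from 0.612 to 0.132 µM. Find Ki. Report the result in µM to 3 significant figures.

6.92 µM

Uncompetitive: Vmax,app = Vmax/α (and Km,app = Km/α) with α = 1 + [I]/Ki.
α = Vmax/Vmax,app = 10.0/2.16 = 4.630.
Ki = [I]/(α − 1) = 25.1/3.630 = 6.92 µM.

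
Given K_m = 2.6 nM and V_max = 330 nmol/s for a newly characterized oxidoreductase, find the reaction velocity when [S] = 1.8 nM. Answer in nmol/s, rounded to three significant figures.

135 nmol/s

[S]/(Km+[S]) = 1.8/4.400 = 0.4091, the fractional saturation.
v = 0.4091 × Vmax = 0.4091 × 330 = 135 nmol/s.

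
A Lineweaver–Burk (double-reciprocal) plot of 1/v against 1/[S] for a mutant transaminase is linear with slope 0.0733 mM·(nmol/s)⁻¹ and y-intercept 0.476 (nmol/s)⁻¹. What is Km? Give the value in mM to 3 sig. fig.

0.154 mM

y-intercept = 1/Vmax ⇒ Vmax = 2.10 nmol/s; slope = Km/Vmax ⇒ Km = slope × Vmax.
Km = 0.0733 × 2.10 = 0.154 mM.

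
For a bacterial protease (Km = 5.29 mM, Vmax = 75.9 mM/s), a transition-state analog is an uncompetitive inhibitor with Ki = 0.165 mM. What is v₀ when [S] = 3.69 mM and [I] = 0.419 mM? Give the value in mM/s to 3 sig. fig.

α = 1 + [I]/Ki = 1 + 0.419/0.165 = 3.539.
For an uncompetitive inhibitor, both parameters are divided by α, giving Vmax/α and Km/α: Km,app = 1.49 mM, Vmax,app = 21.4 mM/s.
v = Vmax,app·[S]/(Km,app + [S]) = 21.4 × 3.69/(1.49 + 3.69) = 15.3 mM/s.

15.3 mM/s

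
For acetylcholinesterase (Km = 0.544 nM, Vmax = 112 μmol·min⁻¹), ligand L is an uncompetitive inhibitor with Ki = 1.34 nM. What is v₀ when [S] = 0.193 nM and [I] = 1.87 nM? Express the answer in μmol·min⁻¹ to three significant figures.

With α = 1 + [I]/Ki = 1 + 1.87/1.34 = 2.396, the uncompetitive rate law is v = (Vmax/α)·[S] / (Km/α + [S]).
v = (112/2.396)×0.193 / (0.544/2.396 + 0.193) = 9.024/0.4201 = 21.5 μmol·min⁻¹.

21.5 μmol·min⁻¹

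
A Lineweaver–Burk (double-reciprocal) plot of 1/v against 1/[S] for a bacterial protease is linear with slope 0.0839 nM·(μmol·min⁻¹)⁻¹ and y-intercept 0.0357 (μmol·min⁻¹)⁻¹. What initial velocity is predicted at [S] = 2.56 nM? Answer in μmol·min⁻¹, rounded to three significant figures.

The y-intercept is 1/Vmax, so Vmax = 1/0.0357 = 28.0 μmol·min⁻¹.
The slope is Km/Vmax, so Km = 0.0839 × 28.0 = 2.35 nM.
Then v = 28.0 × 2.56/(2.35 + 2.56) = 14.6 μmol·min⁻¹.

14.6 μmol·min⁻¹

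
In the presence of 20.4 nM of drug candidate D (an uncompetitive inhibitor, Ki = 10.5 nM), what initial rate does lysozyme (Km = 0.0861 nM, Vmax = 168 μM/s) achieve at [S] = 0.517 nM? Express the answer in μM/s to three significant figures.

α = 1 + [I]/Ki = 1 + 20.4/10.5 = 2.943.
For an uncompetitive inhibitor, both parameters are divided by α, giving Vmax/α and Km/α: Km,app = 0.0293 nM, Vmax,app = 57.1 μM/s.
v = Vmax,app·[S]/(Km,app + [S]) = 57.1 × 0.517/(0.0293 + 0.517) = 54.0 μM/s.

54.0 μM/s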